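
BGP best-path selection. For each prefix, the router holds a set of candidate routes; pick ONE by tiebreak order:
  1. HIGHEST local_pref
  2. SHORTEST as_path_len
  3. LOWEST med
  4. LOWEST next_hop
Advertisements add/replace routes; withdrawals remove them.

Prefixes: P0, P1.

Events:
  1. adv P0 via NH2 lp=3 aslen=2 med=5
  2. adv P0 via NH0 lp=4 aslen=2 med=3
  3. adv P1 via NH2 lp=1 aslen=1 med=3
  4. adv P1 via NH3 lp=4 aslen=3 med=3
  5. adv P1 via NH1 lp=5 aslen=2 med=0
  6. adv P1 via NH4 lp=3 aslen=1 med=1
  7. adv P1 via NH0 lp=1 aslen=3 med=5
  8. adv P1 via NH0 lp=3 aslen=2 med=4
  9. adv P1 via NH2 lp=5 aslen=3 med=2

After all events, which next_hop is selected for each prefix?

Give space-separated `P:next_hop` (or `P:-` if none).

Answer: P0:NH0 P1:NH1

Derivation:
Op 1: best P0=NH2 P1=-
Op 2: best P0=NH0 P1=-
Op 3: best P0=NH0 P1=NH2
Op 4: best P0=NH0 P1=NH3
Op 5: best P0=NH0 P1=NH1
Op 6: best P0=NH0 P1=NH1
Op 7: best P0=NH0 P1=NH1
Op 8: best P0=NH0 P1=NH1
Op 9: best P0=NH0 P1=NH1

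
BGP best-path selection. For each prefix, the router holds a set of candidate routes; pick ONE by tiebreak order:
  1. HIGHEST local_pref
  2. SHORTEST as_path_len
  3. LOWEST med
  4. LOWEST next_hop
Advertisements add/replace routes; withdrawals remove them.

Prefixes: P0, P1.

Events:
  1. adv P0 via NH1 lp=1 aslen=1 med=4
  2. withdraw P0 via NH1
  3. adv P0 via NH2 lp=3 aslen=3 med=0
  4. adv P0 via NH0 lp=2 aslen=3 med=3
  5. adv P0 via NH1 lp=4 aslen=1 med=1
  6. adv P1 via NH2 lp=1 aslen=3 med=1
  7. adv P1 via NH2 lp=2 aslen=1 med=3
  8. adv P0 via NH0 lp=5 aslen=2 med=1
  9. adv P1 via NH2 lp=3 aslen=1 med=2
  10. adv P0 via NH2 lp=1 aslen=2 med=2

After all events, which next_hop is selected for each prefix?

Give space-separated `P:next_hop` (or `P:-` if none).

Op 1: best P0=NH1 P1=-
Op 2: best P0=- P1=-
Op 3: best P0=NH2 P1=-
Op 4: best P0=NH2 P1=-
Op 5: best P0=NH1 P1=-
Op 6: best P0=NH1 P1=NH2
Op 7: best P0=NH1 P1=NH2
Op 8: best P0=NH0 P1=NH2
Op 9: best P0=NH0 P1=NH2
Op 10: best P0=NH0 P1=NH2

Answer: P0:NH0 P1:NH2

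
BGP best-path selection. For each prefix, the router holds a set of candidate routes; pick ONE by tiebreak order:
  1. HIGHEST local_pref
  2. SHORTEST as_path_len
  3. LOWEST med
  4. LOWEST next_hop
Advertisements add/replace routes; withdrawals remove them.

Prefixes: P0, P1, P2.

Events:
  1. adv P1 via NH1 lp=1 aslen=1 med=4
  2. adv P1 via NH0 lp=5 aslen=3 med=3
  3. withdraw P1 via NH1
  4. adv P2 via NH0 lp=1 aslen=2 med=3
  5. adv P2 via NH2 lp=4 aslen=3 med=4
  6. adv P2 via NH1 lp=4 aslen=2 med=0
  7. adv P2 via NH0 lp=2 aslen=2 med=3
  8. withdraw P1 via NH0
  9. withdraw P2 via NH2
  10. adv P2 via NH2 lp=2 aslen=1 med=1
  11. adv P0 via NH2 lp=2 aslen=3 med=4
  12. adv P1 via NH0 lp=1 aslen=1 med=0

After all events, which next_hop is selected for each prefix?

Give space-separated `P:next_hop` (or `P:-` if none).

Answer: P0:NH2 P1:NH0 P2:NH1

Derivation:
Op 1: best P0=- P1=NH1 P2=-
Op 2: best P0=- P1=NH0 P2=-
Op 3: best P0=- P1=NH0 P2=-
Op 4: best P0=- P1=NH0 P2=NH0
Op 5: best P0=- P1=NH0 P2=NH2
Op 6: best P0=- P1=NH0 P2=NH1
Op 7: best P0=- P1=NH0 P2=NH1
Op 8: best P0=- P1=- P2=NH1
Op 9: best P0=- P1=- P2=NH1
Op 10: best P0=- P1=- P2=NH1
Op 11: best P0=NH2 P1=- P2=NH1
Op 12: best P0=NH2 P1=NH0 P2=NH1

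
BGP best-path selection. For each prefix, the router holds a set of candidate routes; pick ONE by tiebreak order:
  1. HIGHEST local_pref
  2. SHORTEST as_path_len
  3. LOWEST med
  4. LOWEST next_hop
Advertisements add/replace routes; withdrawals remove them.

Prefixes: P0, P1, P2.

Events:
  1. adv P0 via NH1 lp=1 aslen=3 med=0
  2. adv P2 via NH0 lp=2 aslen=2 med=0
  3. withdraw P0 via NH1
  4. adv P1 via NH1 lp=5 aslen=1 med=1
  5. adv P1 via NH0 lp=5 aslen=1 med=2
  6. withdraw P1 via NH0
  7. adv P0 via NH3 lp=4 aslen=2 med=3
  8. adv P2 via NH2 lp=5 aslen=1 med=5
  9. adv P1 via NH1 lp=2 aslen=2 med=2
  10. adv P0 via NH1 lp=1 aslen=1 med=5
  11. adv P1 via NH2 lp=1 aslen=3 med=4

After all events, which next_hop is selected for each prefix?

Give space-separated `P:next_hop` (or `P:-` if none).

Op 1: best P0=NH1 P1=- P2=-
Op 2: best P0=NH1 P1=- P2=NH0
Op 3: best P0=- P1=- P2=NH0
Op 4: best P0=- P1=NH1 P2=NH0
Op 5: best P0=- P1=NH1 P2=NH0
Op 6: best P0=- P1=NH1 P2=NH0
Op 7: best P0=NH3 P1=NH1 P2=NH0
Op 8: best P0=NH3 P1=NH1 P2=NH2
Op 9: best P0=NH3 P1=NH1 P2=NH2
Op 10: best P0=NH3 P1=NH1 P2=NH2
Op 11: best P0=NH3 P1=NH1 P2=NH2

Answer: P0:NH3 P1:NH1 P2:NH2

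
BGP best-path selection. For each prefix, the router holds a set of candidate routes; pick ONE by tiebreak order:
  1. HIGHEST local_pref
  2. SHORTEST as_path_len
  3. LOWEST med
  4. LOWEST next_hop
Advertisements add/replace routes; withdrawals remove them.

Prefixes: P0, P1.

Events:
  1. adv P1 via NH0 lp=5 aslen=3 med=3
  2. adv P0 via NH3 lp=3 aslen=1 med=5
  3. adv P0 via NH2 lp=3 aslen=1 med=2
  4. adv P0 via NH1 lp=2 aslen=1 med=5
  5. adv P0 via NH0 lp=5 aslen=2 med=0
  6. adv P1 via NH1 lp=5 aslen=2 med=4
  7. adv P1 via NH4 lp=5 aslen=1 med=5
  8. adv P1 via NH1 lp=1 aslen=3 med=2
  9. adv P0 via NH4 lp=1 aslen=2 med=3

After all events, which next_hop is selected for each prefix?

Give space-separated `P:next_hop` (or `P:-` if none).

Op 1: best P0=- P1=NH0
Op 2: best P0=NH3 P1=NH0
Op 3: best P0=NH2 P1=NH0
Op 4: best P0=NH2 P1=NH0
Op 5: best P0=NH0 P1=NH0
Op 6: best P0=NH0 P1=NH1
Op 7: best P0=NH0 P1=NH4
Op 8: best P0=NH0 P1=NH4
Op 9: best P0=NH0 P1=NH4

Answer: P0:NH0 P1:NH4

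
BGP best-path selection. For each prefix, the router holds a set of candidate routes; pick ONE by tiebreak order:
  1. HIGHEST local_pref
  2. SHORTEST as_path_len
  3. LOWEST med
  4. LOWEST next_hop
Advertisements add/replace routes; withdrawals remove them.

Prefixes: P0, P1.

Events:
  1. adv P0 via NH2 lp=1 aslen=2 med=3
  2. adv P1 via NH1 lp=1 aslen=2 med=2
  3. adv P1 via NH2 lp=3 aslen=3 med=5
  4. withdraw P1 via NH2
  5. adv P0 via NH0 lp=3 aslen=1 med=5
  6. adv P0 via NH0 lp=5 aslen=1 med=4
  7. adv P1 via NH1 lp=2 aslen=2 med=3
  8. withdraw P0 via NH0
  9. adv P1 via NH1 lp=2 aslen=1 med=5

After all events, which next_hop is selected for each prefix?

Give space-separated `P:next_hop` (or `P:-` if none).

Answer: P0:NH2 P1:NH1

Derivation:
Op 1: best P0=NH2 P1=-
Op 2: best P0=NH2 P1=NH1
Op 3: best P0=NH2 P1=NH2
Op 4: best P0=NH2 P1=NH1
Op 5: best P0=NH0 P1=NH1
Op 6: best P0=NH0 P1=NH1
Op 7: best P0=NH0 P1=NH1
Op 8: best P0=NH2 P1=NH1
Op 9: best P0=NH2 P1=NH1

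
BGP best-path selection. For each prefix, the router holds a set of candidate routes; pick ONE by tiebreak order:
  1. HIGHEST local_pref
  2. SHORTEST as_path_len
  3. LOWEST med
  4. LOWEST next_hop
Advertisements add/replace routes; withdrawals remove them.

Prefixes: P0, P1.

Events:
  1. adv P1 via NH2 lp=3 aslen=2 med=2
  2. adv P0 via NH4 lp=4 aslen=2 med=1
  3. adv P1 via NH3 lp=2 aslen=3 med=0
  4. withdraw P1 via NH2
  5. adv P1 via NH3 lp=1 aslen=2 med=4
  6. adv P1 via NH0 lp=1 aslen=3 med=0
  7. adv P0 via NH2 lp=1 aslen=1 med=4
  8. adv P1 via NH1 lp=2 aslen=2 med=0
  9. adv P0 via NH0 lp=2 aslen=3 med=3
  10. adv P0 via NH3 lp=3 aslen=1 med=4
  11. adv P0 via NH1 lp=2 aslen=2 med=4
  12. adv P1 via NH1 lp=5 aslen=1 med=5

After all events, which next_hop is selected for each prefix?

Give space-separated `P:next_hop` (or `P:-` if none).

Op 1: best P0=- P1=NH2
Op 2: best P0=NH4 P1=NH2
Op 3: best P0=NH4 P1=NH2
Op 4: best P0=NH4 P1=NH3
Op 5: best P0=NH4 P1=NH3
Op 6: best P0=NH4 P1=NH3
Op 7: best P0=NH4 P1=NH3
Op 8: best P0=NH4 P1=NH1
Op 9: best P0=NH4 P1=NH1
Op 10: best P0=NH4 P1=NH1
Op 11: best P0=NH4 P1=NH1
Op 12: best P0=NH4 P1=NH1

Answer: P0:NH4 P1:NH1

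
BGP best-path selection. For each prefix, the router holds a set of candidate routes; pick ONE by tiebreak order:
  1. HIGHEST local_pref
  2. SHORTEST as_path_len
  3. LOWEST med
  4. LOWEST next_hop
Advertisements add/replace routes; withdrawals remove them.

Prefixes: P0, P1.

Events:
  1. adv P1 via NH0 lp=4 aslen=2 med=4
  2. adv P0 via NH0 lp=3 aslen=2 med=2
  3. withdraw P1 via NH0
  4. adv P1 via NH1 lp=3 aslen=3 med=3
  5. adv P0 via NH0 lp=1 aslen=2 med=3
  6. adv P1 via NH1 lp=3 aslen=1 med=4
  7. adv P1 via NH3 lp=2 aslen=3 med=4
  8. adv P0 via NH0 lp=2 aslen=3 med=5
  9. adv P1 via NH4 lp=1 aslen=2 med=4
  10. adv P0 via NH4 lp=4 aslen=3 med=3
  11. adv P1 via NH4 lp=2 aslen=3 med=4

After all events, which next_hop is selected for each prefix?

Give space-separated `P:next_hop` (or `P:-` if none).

Op 1: best P0=- P1=NH0
Op 2: best P0=NH0 P1=NH0
Op 3: best P0=NH0 P1=-
Op 4: best P0=NH0 P1=NH1
Op 5: best P0=NH0 P1=NH1
Op 6: best P0=NH0 P1=NH1
Op 7: best P0=NH0 P1=NH1
Op 8: best P0=NH0 P1=NH1
Op 9: best P0=NH0 P1=NH1
Op 10: best P0=NH4 P1=NH1
Op 11: best P0=NH4 P1=NH1

Answer: P0:NH4 P1:NH1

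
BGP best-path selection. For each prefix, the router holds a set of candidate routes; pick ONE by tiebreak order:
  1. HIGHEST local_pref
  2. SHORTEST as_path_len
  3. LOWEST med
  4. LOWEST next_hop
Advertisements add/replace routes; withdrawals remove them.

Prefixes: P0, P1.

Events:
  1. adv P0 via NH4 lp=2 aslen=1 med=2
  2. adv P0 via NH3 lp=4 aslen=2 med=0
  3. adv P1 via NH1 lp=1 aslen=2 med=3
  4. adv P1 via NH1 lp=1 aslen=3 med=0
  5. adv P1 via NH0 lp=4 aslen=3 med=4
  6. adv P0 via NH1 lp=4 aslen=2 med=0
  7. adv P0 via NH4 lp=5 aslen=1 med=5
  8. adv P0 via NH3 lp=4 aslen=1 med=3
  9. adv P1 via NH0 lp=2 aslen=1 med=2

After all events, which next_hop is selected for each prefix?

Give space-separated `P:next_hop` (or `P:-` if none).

Answer: P0:NH4 P1:NH0

Derivation:
Op 1: best P0=NH4 P1=-
Op 2: best P0=NH3 P1=-
Op 3: best P0=NH3 P1=NH1
Op 4: best P0=NH3 P1=NH1
Op 5: best P0=NH3 P1=NH0
Op 6: best P0=NH1 P1=NH0
Op 7: best P0=NH4 P1=NH0
Op 8: best P0=NH4 P1=NH0
Op 9: best P0=NH4 P1=NH0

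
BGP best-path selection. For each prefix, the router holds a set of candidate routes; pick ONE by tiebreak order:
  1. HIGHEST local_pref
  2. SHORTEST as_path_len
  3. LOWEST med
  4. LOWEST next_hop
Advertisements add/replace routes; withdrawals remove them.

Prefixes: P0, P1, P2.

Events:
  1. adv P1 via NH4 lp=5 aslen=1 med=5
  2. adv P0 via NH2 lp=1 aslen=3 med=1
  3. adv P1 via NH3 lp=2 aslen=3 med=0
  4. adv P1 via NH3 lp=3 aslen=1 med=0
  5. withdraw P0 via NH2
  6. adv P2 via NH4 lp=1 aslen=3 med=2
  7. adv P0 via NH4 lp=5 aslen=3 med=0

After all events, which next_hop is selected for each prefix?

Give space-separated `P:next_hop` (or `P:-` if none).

Answer: P0:NH4 P1:NH4 P2:NH4

Derivation:
Op 1: best P0=- P1=NH4 P2=-
Op 2: best P0=NH2 P1=NH4 P2=-
Op 3: best P0=NH2 P1=NH4 P2=-
Op 4: best P0=NH2 P1=NH4 P2=-
Op 5: best P0=- P1=NH4 P2=-
Op 6: best P0=- P1=NH4 P2=NH4
Op 7: best P0=NH4 P1=NH4 P2=NH4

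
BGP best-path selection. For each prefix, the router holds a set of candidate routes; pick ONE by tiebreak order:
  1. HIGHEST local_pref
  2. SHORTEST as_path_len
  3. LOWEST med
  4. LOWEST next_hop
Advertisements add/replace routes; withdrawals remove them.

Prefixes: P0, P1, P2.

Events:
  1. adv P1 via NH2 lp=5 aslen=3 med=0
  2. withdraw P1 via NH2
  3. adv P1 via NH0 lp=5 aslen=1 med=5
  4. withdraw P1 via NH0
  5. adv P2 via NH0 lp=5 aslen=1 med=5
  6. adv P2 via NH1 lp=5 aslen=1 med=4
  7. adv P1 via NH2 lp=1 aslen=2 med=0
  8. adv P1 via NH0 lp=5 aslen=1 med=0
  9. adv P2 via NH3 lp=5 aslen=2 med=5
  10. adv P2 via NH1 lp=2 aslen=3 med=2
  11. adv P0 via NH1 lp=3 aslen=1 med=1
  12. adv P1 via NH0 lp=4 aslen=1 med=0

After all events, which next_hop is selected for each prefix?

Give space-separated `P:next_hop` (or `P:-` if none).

Op 1: best P0=- P1=NH2 P2=-
Op 2: best P0=- P1=- P2=-
Op 3: best P0=- P1=NH0 P2=-
Op 4: best P0=- P1=- P2=-
Op 5: best P0=- P1=- P2=NH0
Op 6: best P0=- P1=- P2=NH1
Op 7: best P0=- P1=NH2 P2=NH1
Op 8: best P0=- P1=NH0 P2=NH1
Op 9: best P0=- P1=NH0 P2=NH1
Op 10: best P0=- P1=NH0 P2=NH0
Op 11: best P0=NH1 P1=NH0 P2=NH0
Op 12: best P0=NH1 P1=NH0 P2=NH0

Answer: P0:NH1 P1:NH0 P2:NH0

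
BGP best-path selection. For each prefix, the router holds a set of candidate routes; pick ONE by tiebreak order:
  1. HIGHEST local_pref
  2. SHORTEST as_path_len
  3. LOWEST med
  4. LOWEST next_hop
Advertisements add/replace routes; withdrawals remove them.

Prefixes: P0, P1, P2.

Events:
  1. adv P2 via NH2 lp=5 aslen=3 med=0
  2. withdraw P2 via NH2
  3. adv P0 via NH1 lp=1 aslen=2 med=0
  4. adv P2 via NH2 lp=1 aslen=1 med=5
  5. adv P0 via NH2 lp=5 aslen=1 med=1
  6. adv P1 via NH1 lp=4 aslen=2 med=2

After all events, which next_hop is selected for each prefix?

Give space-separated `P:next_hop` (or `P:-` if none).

Op 1: best P0=- P1=- P2=NH2
Op 2: best P0=- P1=- P2=-
Op 3: best P0=NH1 P1=- P2=-
Op 4: best P0=NH1 P1=- P2=NH2
Op 5: best P0=NH2 P1=- P2=NH2
Op 6: best P0=NH2 P1=NH1 P2=NH2

Answer: P0:NH2 P1:NH1 P2:NH2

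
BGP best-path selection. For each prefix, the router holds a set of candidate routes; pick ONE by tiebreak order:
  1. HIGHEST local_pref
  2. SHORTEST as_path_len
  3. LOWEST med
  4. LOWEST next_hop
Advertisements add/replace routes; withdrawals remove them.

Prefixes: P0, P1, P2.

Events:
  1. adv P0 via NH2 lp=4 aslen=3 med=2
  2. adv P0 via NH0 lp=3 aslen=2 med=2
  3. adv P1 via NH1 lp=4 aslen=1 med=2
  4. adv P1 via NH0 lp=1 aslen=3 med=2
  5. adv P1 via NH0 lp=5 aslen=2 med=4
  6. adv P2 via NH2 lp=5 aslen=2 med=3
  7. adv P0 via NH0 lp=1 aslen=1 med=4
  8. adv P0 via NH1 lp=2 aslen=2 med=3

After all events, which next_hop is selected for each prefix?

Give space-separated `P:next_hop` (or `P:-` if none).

Answer: P0:NH2 P1:NH0 P2:NH2

Derivation:
Op 1: best P0=NH2 P1=- P2=-
Op 2: best P0=NH2 P1=- P2=-
Op 3: best P0=NH2 P1=NH1 P2=-
Op 4: best P0=NH2 P1=NH1 P2=-
Op 5: best P0=NH2 P1=NH0 P2=-
Op 6: best P0=NH2 P1=NH0 P2=NH2
Op 7: best P0=NH2 P1=NH0 P2=NH2
Op 8: best P0=NH2 P1=NH0 P2=NH2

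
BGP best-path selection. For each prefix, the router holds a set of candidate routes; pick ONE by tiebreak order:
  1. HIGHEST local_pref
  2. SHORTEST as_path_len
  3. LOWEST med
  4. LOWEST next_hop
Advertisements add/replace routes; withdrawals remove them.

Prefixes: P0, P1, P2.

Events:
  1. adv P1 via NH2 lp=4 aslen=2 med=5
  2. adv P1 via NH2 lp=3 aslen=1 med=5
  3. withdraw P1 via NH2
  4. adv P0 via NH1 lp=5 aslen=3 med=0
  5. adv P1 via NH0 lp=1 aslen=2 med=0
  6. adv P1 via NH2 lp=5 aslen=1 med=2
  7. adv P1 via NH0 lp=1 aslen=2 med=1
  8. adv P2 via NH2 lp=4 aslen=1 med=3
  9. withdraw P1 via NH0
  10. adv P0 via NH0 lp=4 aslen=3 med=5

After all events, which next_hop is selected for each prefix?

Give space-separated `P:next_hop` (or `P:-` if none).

Op 1: best P0=- P1=NH2 P2=-
Op 2: best P0=- P1=NH2 P2=-
Op 3: best P0=- P1=- P2=-
Op 4: best P0=NH1 P1=- P2=-
Op 5: best P0=NH1 P1=NH0 P2=-
Op 6: best P0=NH1 P1=NH2 P2=-
Op 7: best P0=NH1 P1=NH2 P2=-
Op 8: best P0=NH1 P1=NH2 P2=NH2
Op 9: best P0=NH1 P1=NH2 P2=NH2
Op 10: best P0=NH1 P1=NH2 P2=NH2

Answer: P0:NH1 P1:NH2 P2:NH2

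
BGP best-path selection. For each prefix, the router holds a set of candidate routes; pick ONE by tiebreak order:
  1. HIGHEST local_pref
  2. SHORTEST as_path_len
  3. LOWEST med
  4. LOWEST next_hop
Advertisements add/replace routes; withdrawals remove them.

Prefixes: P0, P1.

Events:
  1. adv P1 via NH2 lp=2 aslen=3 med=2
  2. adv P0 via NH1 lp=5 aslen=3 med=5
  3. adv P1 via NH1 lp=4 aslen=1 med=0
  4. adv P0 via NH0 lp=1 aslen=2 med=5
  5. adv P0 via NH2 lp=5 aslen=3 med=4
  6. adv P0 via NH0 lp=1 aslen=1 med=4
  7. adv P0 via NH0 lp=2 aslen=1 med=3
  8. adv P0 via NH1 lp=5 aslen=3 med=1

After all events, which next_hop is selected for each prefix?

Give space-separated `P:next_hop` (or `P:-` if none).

Op 1: best P0=- P1=NH2
Op 2: best P0=NH1 P1=NH2
Op 3: best P0=NH1 P1=NH1
Op 4: best P0=NH1 P1=NH1
Op 5: best P0=NH2 P1=NH1
Op 6: best P0=NH2 P1=NH1
Op 7: best P0=NH2 P1=NH1
Op 8: best P0=NH1 P1=NH1

Answer: P0:NH1 P1:NH1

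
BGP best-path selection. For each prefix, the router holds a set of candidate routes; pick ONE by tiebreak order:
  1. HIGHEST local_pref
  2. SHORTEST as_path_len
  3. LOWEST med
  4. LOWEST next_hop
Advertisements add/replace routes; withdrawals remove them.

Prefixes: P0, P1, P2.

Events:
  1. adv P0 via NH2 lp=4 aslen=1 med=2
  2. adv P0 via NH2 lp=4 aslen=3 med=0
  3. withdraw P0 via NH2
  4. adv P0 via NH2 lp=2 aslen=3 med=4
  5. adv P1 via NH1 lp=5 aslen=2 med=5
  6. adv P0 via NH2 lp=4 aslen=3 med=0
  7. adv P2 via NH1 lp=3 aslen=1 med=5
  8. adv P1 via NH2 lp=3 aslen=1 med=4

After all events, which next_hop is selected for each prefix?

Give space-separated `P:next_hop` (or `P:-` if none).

Answer: P0:NH2 P1:NH1 P2:NH1

Derivation:
Op 1: best P0=NH2 P1=- P2=-
Op 2: best P0=NH2 P1=- P2=-
Op 3: best P0=- P1=- P2=-
Op 4: best P0=NH2 P1=- P2=-
Op 5: best P0=NH2 P1=NH1 P2=-
Op 6: best P0=NH2 P1=NH1 P2=-
Op 7: best P0=NH2 P1=NH1 P2=NH1
Op 8: best P0=NH2 P1=NH1 P2=NH1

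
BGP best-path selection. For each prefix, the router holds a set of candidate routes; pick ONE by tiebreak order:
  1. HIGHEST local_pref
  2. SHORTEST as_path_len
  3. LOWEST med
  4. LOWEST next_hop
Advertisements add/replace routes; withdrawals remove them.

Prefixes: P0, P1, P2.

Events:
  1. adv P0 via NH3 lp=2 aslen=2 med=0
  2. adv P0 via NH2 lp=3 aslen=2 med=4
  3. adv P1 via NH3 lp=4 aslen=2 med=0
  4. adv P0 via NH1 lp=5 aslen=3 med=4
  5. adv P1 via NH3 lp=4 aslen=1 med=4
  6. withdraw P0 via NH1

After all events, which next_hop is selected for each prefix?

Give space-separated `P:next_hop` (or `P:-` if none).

Answer: P0:NH2 P1:NH3 P2:-

Derivation:
Op 1: best P0=NH3 P1=- P2=-
Op 2: best P0=NH2 P1=- P2=-
Op 3: best P0=NH2 P1=NH3 P2=-
Op 4: best P0=NH1 P1=NH3 P2=-
Op 5: best P0=NH1 P1=NH3 P2=-
Op 6: best P0=NH2 P1=NH3 P2=-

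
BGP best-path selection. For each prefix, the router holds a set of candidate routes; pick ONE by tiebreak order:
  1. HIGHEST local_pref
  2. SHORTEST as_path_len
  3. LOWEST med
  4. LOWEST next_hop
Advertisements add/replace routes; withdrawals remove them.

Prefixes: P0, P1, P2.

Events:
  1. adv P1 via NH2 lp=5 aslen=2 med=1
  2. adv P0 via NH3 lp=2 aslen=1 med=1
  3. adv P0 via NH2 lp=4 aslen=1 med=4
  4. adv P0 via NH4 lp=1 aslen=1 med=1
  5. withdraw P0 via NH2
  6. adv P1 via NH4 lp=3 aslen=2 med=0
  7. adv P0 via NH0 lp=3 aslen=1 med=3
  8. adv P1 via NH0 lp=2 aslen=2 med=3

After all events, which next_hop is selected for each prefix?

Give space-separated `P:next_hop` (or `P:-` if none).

Op 1: best P0=- P1=NH2 P2=-
Op 2: best P0=NH3 P1=NH2 P2=-
Op 3: best P0=NH2 P1=NH2 P2=-
Op 4: best P0=NH2 P1=NH2 P2=-
Op 5: best P0=NH3 P1=NH2 P2=-
Op 6: best P0=NH3 P1=NH2 P2=-
Op 7: best P0=NH0 P1=NH2 P2=-
Op 8: best P0=NH0 P1=NH2 P2=-

Answer: P0:NH0 P1:NH2 P2:-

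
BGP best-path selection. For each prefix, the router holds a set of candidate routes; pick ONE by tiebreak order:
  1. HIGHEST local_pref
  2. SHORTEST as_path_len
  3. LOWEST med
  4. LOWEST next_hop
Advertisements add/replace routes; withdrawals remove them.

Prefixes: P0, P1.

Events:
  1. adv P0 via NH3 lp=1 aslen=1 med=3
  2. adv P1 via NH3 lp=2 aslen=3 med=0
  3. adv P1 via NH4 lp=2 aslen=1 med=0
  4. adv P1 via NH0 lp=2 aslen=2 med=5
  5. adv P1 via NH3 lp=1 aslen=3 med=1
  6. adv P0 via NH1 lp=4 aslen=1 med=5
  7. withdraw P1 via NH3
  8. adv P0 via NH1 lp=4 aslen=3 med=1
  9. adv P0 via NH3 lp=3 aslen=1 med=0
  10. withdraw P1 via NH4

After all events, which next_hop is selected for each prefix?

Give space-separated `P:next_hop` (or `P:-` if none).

Answer: P0:NH1 P1:NH0

Derivation:
Op 1: best P0=NH3 P1=-
Op 2: best P0=NH3 P1=NH3
Op 3: best P0=NH3 P1=NH4
Op 4: best P0=NH3 P1=NH4
Op 5: best P0=NH3 P1=NH4
Op 6: best P0=NH1 P1=NH4
Op 7: best P0=NH1 P1=NH4
Op 8: best P0=NH1 P1=NH4
Op 9: best P0=NH1 P1=NH4
Op 10: best P0=NH1 P1=NH0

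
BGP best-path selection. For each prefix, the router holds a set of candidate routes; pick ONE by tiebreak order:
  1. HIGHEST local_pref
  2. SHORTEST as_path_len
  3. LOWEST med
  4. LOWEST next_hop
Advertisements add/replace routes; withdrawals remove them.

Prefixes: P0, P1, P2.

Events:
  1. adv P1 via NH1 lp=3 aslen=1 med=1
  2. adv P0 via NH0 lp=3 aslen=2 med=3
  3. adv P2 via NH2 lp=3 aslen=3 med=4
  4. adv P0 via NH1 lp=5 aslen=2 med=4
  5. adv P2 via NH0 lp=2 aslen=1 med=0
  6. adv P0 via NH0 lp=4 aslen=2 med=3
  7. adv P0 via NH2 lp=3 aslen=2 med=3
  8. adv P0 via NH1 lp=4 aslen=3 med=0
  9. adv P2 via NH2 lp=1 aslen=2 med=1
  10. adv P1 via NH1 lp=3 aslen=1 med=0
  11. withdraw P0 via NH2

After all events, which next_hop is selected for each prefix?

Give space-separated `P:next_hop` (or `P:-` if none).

Op 1: best P0=- P1=NH1 P2=-
Op 2: best P0=NH0 P1=NH1 P2=-
Op 3: best P0=NH0 P1=NH1 P2=NH2
Op 4: best P0=NH1 P1=NH1 P2=NH2
Op 5: best P0=NH1 P1=NH1 P2=NH2
Op 6: best P0=NH1 P1=NH1 P2=NH2
Op 7: best P0=NH1 P1=NH1 P2=NH2
Op 8: best P0=NH0 P1=NH1 P2=NH2
Op 9: best P0=NH0 P1=NH1 P2=NH0
Op 10: best P0=NH0 P1=NH1 P2=NH0
Op 11: best P0=NH0 P1=NH1 P2=NH0

Answer: P0:NH0 P1:NH1 P2:NH0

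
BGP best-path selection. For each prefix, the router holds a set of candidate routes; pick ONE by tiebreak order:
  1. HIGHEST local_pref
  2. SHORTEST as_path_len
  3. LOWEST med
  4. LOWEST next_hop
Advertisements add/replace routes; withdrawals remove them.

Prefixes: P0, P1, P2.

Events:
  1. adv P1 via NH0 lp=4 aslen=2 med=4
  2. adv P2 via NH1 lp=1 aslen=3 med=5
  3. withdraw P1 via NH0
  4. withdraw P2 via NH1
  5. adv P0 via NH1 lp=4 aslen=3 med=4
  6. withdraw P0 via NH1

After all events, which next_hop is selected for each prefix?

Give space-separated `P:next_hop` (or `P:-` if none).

Op 1: best P0=- P1=NH0 P2=-
Op 2: best P0=- P1=NH0 P2=NH1
Op 3: best P0=- P1=- P2=NH1
Op 4: best P0=- P1=- P2=-
Op 5: best P0=NH1 P1=- P2=-
Op 6: best P0=- P1=- P2=-

Answer: P0:- P1:- P2:-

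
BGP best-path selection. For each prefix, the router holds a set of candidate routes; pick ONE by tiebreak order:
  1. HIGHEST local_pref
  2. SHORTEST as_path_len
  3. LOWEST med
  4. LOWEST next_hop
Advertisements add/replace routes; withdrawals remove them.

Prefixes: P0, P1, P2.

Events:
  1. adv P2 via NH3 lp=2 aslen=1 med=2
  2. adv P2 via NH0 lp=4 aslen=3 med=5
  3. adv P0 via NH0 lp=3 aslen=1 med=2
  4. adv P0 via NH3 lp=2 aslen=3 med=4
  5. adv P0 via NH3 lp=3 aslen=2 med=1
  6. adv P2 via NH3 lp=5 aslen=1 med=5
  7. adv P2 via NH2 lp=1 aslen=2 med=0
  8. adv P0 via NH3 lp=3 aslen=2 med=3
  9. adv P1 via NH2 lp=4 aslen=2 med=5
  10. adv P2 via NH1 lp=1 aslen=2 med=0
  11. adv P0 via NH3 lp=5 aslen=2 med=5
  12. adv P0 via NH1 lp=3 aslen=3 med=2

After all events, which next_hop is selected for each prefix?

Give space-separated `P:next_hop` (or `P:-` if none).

Answer: P0:NH3 P1:NH2 P2:NH3

Derivation:
Op 1: best P0=- P1=- P2=NH3
Op 2: best P0=- P1=- P2=NH0
Op 3: best P0=NH0 P1=- P2=NH0
Op 4: best P0=NH0 P1=- P2=NH0
Op 5: best P0=NH0 P1=- P2=NH0
Op 6: best P0=NH0 P1=- P2=NH3
Op 7: best P0=NH0 P1=- P2=NH3
Op 8: best P0=NH0 P1=- P2=NH3
Op 9: best P0=NH0 P1=NH2 P2=NH3
Op 10: best P0=NH0 P1=NH2 P2=NH3
Op 11: best P0=NH3 P1=NH2 P2=NH3
Op 12: best P0=NH3 P1=NH2 P2=NH3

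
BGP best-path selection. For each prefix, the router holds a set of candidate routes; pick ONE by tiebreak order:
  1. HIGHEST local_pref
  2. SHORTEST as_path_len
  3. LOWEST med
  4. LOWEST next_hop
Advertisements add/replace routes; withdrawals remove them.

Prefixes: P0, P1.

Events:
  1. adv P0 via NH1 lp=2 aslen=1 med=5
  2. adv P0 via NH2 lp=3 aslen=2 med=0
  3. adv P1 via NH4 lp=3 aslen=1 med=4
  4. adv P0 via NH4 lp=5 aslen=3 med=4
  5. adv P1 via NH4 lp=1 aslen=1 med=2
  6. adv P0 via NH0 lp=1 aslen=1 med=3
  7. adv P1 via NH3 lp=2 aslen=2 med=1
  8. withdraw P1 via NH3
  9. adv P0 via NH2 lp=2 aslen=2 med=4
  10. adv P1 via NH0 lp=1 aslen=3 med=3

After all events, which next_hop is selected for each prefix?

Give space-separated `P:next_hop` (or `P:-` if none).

Op 1: best P0=NH1 P1=-
Op 2: best P0=NH2 P1=-
Op 3: best P0=NH2 P1=NH4
Op 4: best P0=NH4 P1=NH4
Op 5: best P0=NH4 P1=NH4
Op 6: best P0=NH4 P1=NH4
Op 7: best P0=NH4 P1=NH3
Op 8: best P0=NH4 P1=NH4
Op 9: best P0=NH4 P1=NH4
Op 10: best P0=NH4 P1=NH4

Answer: P0:NH4 P1:NH4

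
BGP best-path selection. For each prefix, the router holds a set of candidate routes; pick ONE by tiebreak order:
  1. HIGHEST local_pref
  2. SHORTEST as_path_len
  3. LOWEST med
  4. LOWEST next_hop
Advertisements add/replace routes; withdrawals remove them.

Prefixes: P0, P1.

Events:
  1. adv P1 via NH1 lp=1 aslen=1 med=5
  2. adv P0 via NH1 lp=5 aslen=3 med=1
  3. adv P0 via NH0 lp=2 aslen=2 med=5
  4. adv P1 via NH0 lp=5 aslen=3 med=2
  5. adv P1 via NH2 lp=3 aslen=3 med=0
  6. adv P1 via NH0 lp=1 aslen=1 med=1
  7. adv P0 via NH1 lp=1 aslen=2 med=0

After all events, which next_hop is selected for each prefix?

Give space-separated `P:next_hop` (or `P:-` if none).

Op 1: best P0=- P1=NH1
Op 2: best P0=NH1 P1=NH1
Op 3: best P0=NH1 P1=NH1
Op 4: best P0=NH1 P1=NH0
Op 5: best P0=NH1 P1=NH0
Op 6: best P0=NH1 P1=NH2
Op 7: best P0=NH0 P1=NH2

Answer: P0:NH0 P1:NH2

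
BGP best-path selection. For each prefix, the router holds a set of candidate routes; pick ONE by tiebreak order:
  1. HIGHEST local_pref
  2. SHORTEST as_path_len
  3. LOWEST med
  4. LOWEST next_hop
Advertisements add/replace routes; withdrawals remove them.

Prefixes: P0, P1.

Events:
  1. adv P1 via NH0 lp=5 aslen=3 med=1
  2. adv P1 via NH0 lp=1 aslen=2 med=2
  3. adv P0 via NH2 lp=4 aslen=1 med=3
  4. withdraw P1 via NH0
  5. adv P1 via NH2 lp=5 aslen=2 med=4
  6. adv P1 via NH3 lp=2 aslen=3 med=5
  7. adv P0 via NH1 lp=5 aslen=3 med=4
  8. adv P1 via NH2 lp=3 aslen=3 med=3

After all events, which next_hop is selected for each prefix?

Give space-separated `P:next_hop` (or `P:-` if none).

Op 1: best P0=- P1=NH0
Op 2: best P0=- P1=NH0
Op 3: best P0=NH2 P1=NH0
Op 4: best P0=NH2 P1=-
Op 5: best P0=NH2 P1=NH2
Op 6: best P0=NH2 P1=NH2
Op 7: best P0=NH1 P1=NH2
Op 8: best P0=NH1 P1=NH2

Answer: P0:NH1 P1:NH2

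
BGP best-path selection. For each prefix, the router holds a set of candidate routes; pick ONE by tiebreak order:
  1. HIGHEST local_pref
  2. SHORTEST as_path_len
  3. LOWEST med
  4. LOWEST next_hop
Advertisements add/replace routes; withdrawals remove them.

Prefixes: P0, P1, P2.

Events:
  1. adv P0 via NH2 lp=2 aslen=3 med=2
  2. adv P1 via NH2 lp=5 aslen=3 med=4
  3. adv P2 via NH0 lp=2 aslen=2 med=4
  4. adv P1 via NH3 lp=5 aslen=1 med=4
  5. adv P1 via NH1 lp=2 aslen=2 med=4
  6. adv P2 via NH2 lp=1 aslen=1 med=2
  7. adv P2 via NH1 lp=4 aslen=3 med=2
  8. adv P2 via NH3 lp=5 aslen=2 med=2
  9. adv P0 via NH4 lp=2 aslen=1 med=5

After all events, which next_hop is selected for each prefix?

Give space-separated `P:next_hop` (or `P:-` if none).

Op 1: best P0=NH2 P1=- P2=-
Op 2: best P0=NH2 P1=NH2 P2=-
Op 3: best P0=NH2 P1=NH2 P2=NH0
Op 4: best P0=NH2 P1=NH3 P2=NH0
Op 5: best P0=NH2 P1=NH3 P2=NH0
Op 6: best P0=NH2 P1=NH3 P2=NH0
Op 7: best P0=NH2 P1=NH3 P2=NH1
Op 8: best P0=NH2 P1=NH3 P2=NH3
Op 9: best P0=NH4 P1=NH3 P2=NH3

Answer: P0:NH4 P1:NH3 P2:NH3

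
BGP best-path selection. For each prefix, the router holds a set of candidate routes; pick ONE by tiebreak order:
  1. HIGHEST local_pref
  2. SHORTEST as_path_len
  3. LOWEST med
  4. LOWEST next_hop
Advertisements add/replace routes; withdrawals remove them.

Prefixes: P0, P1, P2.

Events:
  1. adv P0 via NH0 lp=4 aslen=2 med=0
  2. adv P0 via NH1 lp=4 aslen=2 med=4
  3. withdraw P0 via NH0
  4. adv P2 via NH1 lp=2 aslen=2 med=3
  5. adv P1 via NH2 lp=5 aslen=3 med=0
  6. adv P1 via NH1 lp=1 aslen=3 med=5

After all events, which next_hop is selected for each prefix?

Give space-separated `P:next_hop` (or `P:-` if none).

Op 1: best P0=NH0 P1=- P2=-
Op 2: best P0=NH0 P1=- P2=-
Op 3: best P0=NH1 P1=- P2=-
Op 4: best P0=NH1 P1=- P2=NH1
Op 5: best P0=NH1 P1=NH2 P2=NH1
Op 6: best P0=NH1 P1=NH2 P2=NH1

Answer: P0:NH1 P1:NH2 P2:NH1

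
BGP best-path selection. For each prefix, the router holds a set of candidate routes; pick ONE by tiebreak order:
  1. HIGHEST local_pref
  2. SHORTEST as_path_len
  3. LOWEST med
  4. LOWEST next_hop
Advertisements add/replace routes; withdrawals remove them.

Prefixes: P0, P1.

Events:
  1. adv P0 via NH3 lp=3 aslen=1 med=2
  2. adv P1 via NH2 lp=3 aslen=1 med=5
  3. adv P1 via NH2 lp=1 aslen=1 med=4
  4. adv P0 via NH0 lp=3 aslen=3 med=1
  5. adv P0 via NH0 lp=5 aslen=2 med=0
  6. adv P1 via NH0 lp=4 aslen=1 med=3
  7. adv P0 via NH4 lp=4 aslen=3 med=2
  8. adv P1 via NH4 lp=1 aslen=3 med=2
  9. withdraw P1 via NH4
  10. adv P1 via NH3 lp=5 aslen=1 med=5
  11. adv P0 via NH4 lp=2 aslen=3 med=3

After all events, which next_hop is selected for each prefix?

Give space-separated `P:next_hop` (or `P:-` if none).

Answer: P0:NH0 P1:NH3

Derivation:
Op 1: best P0=NH3 P1=-
Op 2: best P0=NH3 P1=NH2
Op 3: best P0=NH3 P1=NH2
Op 4: best P0=NH3 P1=NH2
Op 5: best P0=NH0 P1=NH2
Op 6: best P0=NH0 P1=NH0
Op 7: best P0=NH0 P1=NH0
Op 8: best P0=NH0 P1=NH0
Op 9: best P0=NH0 P1=NH0
Op 10: best P0=NH0 P1=NH3
Op 11: best P0=NH0 P1=NH3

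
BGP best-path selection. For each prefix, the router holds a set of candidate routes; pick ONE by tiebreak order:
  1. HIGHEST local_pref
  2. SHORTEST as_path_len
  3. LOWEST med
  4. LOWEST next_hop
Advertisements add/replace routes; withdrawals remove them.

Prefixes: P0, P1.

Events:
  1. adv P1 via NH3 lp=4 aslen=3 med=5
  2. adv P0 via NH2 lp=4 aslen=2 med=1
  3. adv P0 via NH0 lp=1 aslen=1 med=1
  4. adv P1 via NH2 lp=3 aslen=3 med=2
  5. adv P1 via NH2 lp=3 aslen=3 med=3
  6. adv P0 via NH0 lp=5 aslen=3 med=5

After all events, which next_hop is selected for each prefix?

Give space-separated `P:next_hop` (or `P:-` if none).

Op 1: best P0=- P1=NH3
Op 2: best P0=NH2 P1=NH3
Op 3: best P0=NH2 P1=NH3
Op 4: best P0=NH2 P1=NH3
Op 5: best P0=NH2 P1=NH3
Op 6: best P0=NH0 P1=NH3

Answer: P0:NH0 P1:NH3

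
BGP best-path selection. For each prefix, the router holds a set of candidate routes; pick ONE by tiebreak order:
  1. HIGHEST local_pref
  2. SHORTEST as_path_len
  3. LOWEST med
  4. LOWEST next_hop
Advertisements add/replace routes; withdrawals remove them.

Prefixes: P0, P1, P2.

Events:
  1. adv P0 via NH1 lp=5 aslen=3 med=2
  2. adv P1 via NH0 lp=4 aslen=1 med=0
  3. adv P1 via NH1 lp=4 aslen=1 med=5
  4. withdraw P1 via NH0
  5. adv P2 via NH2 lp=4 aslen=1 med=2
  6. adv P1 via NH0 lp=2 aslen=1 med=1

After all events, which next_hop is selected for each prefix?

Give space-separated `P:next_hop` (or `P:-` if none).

Op 1: best P0=NH1 P1=- P2=-
Op 2: best P0=NH1 P1=NH0 P2=-
Op 3: best P0=NH1 P1=NH0 P2=-
Op 4: best P0=NH1 P1=NH1 P2=-
Op 5: best P0=NH1 P1=NH1 P2=NH2
Op 6: best P0=NH1 P1=NH1 P2=NH2

Answer: P0:NH1 P1:NH1 P2:NH2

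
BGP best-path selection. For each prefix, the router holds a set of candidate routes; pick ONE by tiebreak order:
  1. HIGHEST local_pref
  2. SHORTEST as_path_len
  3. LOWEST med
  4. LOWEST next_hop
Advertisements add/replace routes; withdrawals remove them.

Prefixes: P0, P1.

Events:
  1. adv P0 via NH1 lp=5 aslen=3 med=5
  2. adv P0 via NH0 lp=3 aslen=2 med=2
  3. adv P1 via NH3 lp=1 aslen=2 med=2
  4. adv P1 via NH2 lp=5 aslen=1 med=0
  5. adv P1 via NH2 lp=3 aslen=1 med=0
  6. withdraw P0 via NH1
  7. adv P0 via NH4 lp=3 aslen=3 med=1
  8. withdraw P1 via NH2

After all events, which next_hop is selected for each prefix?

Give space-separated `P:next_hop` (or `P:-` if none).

Op 1: best P0=NH1 P1=-
Op 2: best P0=NH1 P1=-
Op 3: best P0=NH1 P1=NH3
Op 4: best P0=NH1 P1=NH2
Op 5: best P0=NH1 P1=NH2
Op 6: best P0=NH0 P1=NH2
Op 7: best P0=NH0 P1=NH2
Op 8: best P0=NH0 P1=NH3

Answer: P0:NH0 P1:NH3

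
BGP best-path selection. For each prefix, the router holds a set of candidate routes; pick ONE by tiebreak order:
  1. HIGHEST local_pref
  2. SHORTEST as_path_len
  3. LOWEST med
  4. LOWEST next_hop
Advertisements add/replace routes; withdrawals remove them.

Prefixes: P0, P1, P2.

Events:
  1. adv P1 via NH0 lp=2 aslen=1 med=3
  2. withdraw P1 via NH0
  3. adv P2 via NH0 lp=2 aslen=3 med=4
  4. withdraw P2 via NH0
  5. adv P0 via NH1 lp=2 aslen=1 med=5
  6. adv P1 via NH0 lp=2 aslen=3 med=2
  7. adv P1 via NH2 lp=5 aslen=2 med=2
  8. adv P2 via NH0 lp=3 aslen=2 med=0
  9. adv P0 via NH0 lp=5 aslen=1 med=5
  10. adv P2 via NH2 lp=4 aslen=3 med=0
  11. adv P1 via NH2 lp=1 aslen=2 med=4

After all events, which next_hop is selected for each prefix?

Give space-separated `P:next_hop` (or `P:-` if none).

Answer: P0:NH0 P1:NH0 P2:NH2

Derivation:
Op 1: best P0=- P1=NH0 P2=-
Op 2: best P0=- P1=- P2=-
Op 3: best P0=- P1=- P2=NH0
Op 4: best P0=- P1=- P2=-
Op 5: best P0=NH1 P1=- P2=-
Op 6: best P0=NH1 P1=NH0 P2=-
Op 7: best P0=NH1 P1=NH2 P2=-
Op 8: best P0=NH1 P1=NH2 P2=NH0
Op 9: best P0=NH0 P1=NH2 P2=NH0
Op 10: best P0=NH0 P1=NH2 P2=NH2
Op 11: best P0=NH0 P1=NH0 P2=NH2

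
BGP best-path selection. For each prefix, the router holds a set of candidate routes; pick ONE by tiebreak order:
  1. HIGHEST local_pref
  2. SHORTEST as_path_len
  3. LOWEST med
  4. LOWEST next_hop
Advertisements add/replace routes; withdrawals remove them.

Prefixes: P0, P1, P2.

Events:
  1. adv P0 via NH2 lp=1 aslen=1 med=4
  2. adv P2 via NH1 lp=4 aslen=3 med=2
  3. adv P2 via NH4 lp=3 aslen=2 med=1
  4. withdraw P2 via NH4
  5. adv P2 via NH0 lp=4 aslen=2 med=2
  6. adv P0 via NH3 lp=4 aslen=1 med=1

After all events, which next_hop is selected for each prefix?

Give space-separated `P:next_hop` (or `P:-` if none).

Answer: P0:NH3 P1:- P2:NH0

Derivation:
Op 1: best P0=NH2 P1=- P2=-
Op 2: best P0=NH2 P1=- P2=NH1
Op 3: best P0=NH2 P1=- P2=NH1
Op 4: best P0=NH2 P1=- P2=NH1
Op 5: best P0=NH2 P1=- P2=NH0
Op 6: best P0=NH3 P1=- P2=NH0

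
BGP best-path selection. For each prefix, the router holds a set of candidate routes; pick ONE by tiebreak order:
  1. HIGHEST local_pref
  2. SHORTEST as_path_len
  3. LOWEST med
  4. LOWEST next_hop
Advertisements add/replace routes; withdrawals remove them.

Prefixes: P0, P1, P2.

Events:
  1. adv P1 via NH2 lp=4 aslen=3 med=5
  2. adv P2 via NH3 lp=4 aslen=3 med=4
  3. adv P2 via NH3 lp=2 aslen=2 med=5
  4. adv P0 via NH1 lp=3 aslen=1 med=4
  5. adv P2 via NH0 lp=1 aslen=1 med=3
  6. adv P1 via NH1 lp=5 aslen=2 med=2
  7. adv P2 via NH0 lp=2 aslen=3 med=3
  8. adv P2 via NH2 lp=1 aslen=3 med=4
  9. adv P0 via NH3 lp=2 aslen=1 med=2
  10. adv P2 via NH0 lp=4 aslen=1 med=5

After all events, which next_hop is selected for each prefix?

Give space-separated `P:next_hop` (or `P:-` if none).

Op 1: best P0=- P1=NH2 P2=-
Op 2: best P0=- P1=NH2 P2=NH3
Op 3: best P0=- P1=NH2 P2=NH3
Op 4: best P0=NH1 P1=NH2 P2=NH3
Op 5: best P0=NH1 P1=NH2 P2=NH3
Op 6: best P0=NH1 P1=NH1 P2=NH3
Op 7: best P0=NH1 P1=NH1 P2=NH3
Op 8: best P0=NH1 P1=NH1 P2=NH3
Op 9: best P0=NH1 P1=NH1 P2=NH3
Op 10: best P0=NH1 P1=NH1 P2=NH0

Answer: P0:NH1 P1:NH1 P2:NH0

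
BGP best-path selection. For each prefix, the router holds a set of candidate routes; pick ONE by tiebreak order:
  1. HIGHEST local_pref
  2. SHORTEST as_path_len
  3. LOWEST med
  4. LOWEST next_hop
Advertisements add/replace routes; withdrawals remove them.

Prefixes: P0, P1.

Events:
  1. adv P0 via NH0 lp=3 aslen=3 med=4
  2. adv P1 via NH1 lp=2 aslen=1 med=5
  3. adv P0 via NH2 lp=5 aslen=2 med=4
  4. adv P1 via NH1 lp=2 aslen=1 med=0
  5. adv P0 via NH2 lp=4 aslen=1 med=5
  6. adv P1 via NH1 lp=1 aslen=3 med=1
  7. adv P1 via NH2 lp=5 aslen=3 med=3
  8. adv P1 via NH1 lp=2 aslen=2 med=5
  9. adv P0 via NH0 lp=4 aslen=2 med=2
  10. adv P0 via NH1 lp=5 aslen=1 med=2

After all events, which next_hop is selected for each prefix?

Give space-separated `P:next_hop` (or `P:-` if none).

Op 1: best P0=NH0 P1=-
Op 2: best P0=NH0 P1=NH1
Op 3: best P0=NH2 P1=NH1
Op 4: best P0=NH2 P1=NH1
Op 5: best P0=NH2 P1=NH1
Op 6: best P0=NH2 P1=NH1
Op 7: best P0=NH2 P1=NH2
Op 8: best P0=NH2 P1=NH2
Op 9: best P0=NH2 P1=NH2
Op 10: best P0=NH1 P1=NH2

Answer: P0:NH1 P1:NH2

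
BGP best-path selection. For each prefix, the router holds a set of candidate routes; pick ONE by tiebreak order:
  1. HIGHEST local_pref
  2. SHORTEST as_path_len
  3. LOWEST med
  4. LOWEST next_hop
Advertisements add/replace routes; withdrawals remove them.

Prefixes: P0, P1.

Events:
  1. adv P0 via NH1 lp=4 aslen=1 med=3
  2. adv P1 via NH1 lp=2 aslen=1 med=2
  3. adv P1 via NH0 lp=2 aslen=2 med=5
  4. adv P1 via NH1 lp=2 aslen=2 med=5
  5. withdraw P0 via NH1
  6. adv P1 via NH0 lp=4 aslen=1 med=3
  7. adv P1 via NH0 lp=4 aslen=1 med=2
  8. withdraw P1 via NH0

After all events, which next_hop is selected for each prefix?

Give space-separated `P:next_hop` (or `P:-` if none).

Answer: P0:- P1:NH1

Derivation:
Op 1: best P0=NH1 P1=-
Op 2: best P0=NH1 P1=NH1
Op 3: best P0=NH1 P1=NH1
Op 4: best P0=NH1 P1=NH0
Op 5: best P0=- P1=NH0
Op 6: best P0=- P1=NH0
Op 7: best P0=- P1=NH0
Op 8: best P0=- P1=NH1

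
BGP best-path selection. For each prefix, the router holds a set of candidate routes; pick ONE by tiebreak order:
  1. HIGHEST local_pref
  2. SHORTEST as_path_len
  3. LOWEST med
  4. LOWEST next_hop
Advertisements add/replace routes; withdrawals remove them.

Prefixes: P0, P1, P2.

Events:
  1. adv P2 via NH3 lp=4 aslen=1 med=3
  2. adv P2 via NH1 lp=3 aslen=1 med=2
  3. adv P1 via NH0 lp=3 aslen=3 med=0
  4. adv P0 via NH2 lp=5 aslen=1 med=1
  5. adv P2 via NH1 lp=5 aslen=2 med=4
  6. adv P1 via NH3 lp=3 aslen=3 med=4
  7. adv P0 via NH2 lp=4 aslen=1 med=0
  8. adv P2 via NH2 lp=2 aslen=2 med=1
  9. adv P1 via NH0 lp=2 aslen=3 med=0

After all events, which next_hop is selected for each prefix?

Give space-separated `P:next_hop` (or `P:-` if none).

Op 1: best P0=- P1=- P2=NH3
Op 2: best P0=- P1=- P2=NH3
Op 3: best P0=- P1=NH0 P2=NH3
Op 4: best P0=NH2 P1=NH0 P2=NH3
Op 5: best P0=NH2 P1=NH0 P2=NH1
Op 6: best P0=NH2 P1=NH0 P2=NH1
Op 7: best P0=NH2 P1=NH0 P2=NH1
Op 8: best P0=NH2 P1=NH0 P2=NH1
Op 9: best P0=NH2 P1=NH3 P2=NH1

Answer: P0:NH2 P1:NH3 P2:NH1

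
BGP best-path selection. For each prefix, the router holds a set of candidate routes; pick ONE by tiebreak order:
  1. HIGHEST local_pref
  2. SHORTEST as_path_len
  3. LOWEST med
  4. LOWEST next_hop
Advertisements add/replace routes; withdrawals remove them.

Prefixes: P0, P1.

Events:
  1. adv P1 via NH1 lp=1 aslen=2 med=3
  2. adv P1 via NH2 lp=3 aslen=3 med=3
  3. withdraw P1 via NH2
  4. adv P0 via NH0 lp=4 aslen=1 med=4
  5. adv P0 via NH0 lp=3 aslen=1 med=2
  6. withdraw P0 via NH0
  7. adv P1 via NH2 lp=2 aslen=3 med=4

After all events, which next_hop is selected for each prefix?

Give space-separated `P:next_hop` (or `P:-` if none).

Answer: P0:- P1:NH2

Derivation:
Op 1: best P0=- P1=NH1
Op 2: best P0=- P1=NH2
Op 3: best P0=- P1=NH1
Op 4: best P0=NH0 P1=NH1
Op 5: best P0=NH0 P1=NH1
Op 6: best P0=- P1=NH1
Op 7: best P0=- P1=NH2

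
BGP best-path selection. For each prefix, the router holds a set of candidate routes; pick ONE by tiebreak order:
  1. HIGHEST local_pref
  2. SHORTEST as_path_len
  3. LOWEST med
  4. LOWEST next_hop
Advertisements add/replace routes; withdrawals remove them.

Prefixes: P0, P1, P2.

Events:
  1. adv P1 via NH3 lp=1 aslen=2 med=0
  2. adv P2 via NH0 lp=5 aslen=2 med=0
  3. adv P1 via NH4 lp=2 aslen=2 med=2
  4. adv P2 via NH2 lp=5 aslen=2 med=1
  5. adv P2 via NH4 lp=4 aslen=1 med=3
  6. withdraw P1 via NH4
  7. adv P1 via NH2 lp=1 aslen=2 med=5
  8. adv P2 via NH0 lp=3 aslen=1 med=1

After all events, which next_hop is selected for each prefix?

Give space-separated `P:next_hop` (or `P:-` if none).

Op 1: best P0=- P1=NH3 P2=-
Op 2: best P0=- P1=NH3 P2=NH0
Op 3: best P0=- P1=NH4 P2=NH0
Op 4: best P0=- P1=NH4 P2=NH0
Op 5: best P0=- P1=NH4 P2=NH0
Op 6: best P0=- P1=NH3 P2=NH0
Op 7: best P0=- P1=NH3 P2=NH0
Op 8: best P0=- P1=NH3 P2=NH2

Answer: P0:- P1:NH3 P2:NH2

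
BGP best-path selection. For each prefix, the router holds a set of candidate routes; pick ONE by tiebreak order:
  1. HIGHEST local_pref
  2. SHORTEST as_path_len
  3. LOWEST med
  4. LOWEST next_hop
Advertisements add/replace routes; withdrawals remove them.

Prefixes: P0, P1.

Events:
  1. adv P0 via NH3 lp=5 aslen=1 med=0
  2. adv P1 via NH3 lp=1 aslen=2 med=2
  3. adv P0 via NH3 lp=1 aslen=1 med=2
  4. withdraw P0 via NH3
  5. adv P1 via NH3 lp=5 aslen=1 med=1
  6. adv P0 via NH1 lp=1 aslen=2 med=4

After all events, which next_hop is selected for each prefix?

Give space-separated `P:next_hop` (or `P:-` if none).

Answer: P0:NH1 P1:NH3

Derivation:
Op 1: best P0=NH3 P1=-
Op 2: best P0=NH3 P1=NH3
Op 3: best P0=NH3 P1=NH3
Op 4: best P0=- P1=NH3
Op 5: best P0=- P1=NH3
Op 6: best P0=NH1 P1=NH3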